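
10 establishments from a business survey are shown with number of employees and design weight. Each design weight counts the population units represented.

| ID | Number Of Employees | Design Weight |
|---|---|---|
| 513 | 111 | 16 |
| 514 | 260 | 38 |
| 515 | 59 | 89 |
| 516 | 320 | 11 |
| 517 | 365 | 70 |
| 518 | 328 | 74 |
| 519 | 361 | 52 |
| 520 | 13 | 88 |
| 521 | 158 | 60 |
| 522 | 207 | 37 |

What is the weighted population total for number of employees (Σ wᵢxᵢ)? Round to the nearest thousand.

Weighted total = 111×16 + 260×38 + 59×89 + 320×11 + 365×70 + 328×74 + 361×52 + 13×88 + 158×60 + 207×37
  = 1776 + 9880 + 5251 + 3520 + 25550 + 24272 + 18772 + 1144 + 9480 + 7659 = 107304

107000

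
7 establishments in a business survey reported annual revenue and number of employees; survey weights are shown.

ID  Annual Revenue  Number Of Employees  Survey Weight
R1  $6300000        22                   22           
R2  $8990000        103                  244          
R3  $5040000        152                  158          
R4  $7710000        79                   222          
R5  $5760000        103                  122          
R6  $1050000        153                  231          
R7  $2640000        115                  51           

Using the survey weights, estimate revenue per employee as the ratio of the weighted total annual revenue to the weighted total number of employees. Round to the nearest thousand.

49000

Σ wᵢ·y = 6300000×22 + 8990000×244 + 5040000×158 + 7710000×222 + 5760000×122 + 1050000×231 + 2640000×51
  = 138600000 + 2193560000 + 796320000 + 1711620000 + 702720000 + 242550000 + 134640000 = 5920010000
Σ wᵢ·x = 22×22 + 103×244 + 152×158 + 79×222 + 103×122 + 153×231 + 115×51
  = 484 + 25132 + 24016 + 17538 + 12566 + 35343 + 5865 = 120944
Ratio = 5920010000 / 120944 = 48948.356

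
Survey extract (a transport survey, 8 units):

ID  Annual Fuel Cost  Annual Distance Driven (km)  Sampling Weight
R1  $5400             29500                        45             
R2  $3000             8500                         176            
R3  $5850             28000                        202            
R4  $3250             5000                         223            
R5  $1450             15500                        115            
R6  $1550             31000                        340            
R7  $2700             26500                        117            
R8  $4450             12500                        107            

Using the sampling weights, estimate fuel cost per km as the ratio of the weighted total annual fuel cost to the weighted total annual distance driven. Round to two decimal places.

Σ wᵢ·y = 5400×45 + 3000×176 + 5850×202 + 3250×223 + 1450×115 + 1550×340 + 2700×117 + 4450×107
  = 243000 + 528000 + 1181700 + 724750 + 166750 + 527000 + 315900 + 476150 = 4163250
Σ wᵢ·x = 29500×45 + 8500×176 + 28000×202 + 5000×223 + 15500×115 + 31000×340 + 26500×117 + 12500×107
  = 26355000
Ratio = 4163250 / 26355000 = 0.15796813

0.16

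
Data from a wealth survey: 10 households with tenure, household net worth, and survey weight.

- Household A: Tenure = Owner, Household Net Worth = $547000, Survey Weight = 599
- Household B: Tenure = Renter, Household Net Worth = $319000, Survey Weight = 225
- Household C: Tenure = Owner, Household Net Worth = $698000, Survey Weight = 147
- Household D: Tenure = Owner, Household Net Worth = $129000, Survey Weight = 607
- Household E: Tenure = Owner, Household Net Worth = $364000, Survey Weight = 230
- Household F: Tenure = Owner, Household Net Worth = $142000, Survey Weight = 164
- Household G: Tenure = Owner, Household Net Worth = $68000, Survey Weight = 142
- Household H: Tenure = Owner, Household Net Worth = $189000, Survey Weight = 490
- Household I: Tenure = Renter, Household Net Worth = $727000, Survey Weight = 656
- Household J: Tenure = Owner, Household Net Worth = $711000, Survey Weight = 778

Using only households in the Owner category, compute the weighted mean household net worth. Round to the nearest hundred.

Owner rows: A, C, D, E, F, G, H, J
Weighted sum = 1270994000
Sum of weights = 3157
Weighted mean = 1270994000 / 3157 = 402595.5

402600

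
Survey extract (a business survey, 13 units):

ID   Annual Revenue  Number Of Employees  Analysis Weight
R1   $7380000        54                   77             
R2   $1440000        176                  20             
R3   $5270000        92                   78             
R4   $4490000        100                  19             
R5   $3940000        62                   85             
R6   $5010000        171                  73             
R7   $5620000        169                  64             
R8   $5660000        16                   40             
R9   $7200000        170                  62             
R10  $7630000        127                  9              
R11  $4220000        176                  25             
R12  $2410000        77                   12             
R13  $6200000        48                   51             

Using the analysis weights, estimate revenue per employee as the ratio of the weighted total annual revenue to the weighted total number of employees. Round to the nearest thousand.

51000

Σ wᵢ·y = 3345830000
Σ wᵢ·x = 65418
Ratio = 3345830000 / 65418 = 51145.403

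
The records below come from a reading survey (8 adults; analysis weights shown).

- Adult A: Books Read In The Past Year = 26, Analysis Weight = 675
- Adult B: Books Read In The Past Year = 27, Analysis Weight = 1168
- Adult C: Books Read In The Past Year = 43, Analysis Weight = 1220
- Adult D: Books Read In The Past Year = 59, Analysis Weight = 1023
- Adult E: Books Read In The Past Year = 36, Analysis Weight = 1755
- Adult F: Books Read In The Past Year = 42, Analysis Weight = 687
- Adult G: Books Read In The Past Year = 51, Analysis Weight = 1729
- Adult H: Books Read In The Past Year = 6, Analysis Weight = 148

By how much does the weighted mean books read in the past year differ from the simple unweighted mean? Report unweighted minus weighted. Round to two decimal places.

-4.56

Unweighted sum = 26 + 27 + 43 + 59 + 36 + 42 + 51 + 6 = 290
Unweighted mean = 290 / 8 = 36.25
Weighted sum = 26×675 + 27×1168 + 43×1220 + 59×1023 + 36×1755 + 42×687 + 51×1729 + 6×148
  = 17550 + 31536 + 52460 + 60357 + 63180 + 28854 + 88179 + 888 = 343004
Sum of weights = 675 + 1168 + 1220 + 1023 + 1755 + 687 + 1729 + 148 = 8405
Weighted mean = 343004 / 8405 = 40.809518
Difference (unweighted minus weighted) = -4.5595181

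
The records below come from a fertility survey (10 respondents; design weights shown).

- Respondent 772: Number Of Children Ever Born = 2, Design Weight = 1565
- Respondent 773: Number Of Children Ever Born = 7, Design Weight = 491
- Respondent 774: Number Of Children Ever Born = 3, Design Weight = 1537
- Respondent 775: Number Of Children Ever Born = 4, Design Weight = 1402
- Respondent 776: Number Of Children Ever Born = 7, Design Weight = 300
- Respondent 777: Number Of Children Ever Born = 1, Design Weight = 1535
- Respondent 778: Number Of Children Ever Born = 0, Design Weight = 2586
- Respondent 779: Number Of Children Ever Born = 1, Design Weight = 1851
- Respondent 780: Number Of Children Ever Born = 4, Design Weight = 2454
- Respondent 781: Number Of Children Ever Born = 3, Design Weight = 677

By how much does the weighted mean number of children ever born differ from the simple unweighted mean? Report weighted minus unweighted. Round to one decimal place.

Unweighted sum = 2 + 7 + 3 + 4 + 7 + 1 + 0 + 1 + 4 + 3 = 32
Unweighted mean = 32 / 10 = 3.2
Weighted sum = 2×1565 + 7×491 + 3×1537 + 4×1402 + 7×300 + 1×1535 + 0×2586 + 1×1851 + 4×2454 + 3×677
  = 3130 + 3437 + 4611 + 5608 + 2100 + 1535 + 0 + 1851 + 9816 + 2031 = 34119
Sum of weights = 1565 + 491 + 1537 + 1402 + 300 + 1535 + 2586 + 1851 + 2454 + 677 = 14398
Weighted mean = 34119 / 14398 = 2.3697041
Difference (weighted minus unweighted) = -0.83029587

-0.8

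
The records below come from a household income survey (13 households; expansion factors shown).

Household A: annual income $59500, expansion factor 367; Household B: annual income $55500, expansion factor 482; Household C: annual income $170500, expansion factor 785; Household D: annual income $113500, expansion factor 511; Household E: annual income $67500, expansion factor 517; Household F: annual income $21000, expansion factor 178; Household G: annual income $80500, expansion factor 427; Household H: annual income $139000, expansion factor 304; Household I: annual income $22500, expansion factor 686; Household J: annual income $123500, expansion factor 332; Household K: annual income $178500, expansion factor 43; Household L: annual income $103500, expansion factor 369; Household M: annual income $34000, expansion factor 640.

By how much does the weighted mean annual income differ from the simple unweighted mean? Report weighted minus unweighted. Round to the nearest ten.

-4870

Unweighted sum = 1169000
Unweighted mean = 1169000 / 13 = 89923.077
Weighted sum = 479757500
Sum of weights = 5641
Weighted mean = 479757500 / 5641 = 85048.307
Difference (weighted minus unweighted) = -4874.7699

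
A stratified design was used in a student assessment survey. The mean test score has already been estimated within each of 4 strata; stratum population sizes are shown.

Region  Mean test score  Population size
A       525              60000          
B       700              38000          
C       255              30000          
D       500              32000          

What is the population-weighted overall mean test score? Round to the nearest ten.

510

Σ Nₕ·x̄ₕ = 525×60000 + 700×38000 + 255×30000 + 500×32000
  = 31500000 + 26600000 + 7650000 + 16000000 = 81750000
Σ Nₕ = 60000 + 38000 + 30000 + 32000 = 160000
Overall mean = 81750000 / 160000 = 510.9375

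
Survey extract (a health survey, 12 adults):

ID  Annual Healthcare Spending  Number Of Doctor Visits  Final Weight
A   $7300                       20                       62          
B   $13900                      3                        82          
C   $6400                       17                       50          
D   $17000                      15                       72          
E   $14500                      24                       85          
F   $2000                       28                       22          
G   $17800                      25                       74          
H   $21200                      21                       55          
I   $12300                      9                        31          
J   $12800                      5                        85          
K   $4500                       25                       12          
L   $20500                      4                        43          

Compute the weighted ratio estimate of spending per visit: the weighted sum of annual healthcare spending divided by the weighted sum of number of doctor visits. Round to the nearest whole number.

Σ wᵢ·y = 7300×62 + 13900×82 + 6400×50 + 17000×72 + 14500×85 + 2000×22 + 17800×74 + 21200×55 + 12300×31 + 12800×85 + 4500×12 + 20500×43
  = 452600 + 1139800 + 320000 + 1224000 + 1232500 + 44000 + 1317200 + 1166000 + 381300 + 1088000 + 54000 + 881500 = 9300900
Σ wᵢ·x = 20×62 + 3×82 + 17×50 + 15×72 + 24×85 + 28×22 + 25×74 + 21×55 + 9×31 + 5×85 + 25×12 + 4×43
  = 1240 + 246 + 850 + 1080 + 2040 + 616 + 1850 + 1155 + 279 + 425 + 300 + 172 = 10253
Ratio = 9300900 / 10253 = 907.13937

907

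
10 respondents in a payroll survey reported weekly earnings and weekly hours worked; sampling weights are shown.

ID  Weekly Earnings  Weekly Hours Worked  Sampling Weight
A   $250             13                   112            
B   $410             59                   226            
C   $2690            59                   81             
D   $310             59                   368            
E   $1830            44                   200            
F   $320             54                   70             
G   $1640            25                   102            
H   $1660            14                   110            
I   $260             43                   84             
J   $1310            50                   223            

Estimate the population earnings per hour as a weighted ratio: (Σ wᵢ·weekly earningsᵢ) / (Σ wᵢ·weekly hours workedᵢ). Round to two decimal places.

Σ wᵢ·y = 250×112 + 410×226 + 2690×81 + 310×368 + 1830×200 + 320×70 + 1640×102 + 1660×110 + 260×84 + 1310×223
  = 28000 + 92660 + 217890 + 114080 + 366000 + 22400 + 167280 + 182600 + 21840 + 292130 = 1504880
Σ wᵢ·x = 13×112 + 59×226 + 59×81 + 59×368 + 44×200 + 54×70 + 25×102 + 14×110 + 43×84 + 50×223
  = 72713
Ratio = 1504880 / 72713 = 20.696162

20.70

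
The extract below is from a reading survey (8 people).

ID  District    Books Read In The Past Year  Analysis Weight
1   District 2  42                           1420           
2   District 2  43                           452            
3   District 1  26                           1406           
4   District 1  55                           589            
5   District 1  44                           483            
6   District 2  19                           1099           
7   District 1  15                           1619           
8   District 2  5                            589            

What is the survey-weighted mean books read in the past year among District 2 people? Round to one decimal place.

28.9

District 2 rows: 1, 2, 6, 8
Weighted sum = 42×1420 + 43×452 + 19×1099 + 5×589
  = 59640 + 19436 + 20881 + 2945 = 102902
Sum of weights = 1420 + 452 + 1099 + 589 = 3560
Weighted mean = 102902 / 3560 = 28.905056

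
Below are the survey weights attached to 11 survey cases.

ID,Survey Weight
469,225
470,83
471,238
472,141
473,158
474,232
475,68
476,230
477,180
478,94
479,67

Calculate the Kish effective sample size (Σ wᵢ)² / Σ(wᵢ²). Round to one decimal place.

9.3

Σ wᵢ = 225 + 83 + 238 + 141 + 158 + 232 + 68 + 230 + 180 + 94 + 67 = 1716
Σ wᵢ² = 316076
n_eff = 1716² / 316076 = 2944656 / 316076 = 9.316291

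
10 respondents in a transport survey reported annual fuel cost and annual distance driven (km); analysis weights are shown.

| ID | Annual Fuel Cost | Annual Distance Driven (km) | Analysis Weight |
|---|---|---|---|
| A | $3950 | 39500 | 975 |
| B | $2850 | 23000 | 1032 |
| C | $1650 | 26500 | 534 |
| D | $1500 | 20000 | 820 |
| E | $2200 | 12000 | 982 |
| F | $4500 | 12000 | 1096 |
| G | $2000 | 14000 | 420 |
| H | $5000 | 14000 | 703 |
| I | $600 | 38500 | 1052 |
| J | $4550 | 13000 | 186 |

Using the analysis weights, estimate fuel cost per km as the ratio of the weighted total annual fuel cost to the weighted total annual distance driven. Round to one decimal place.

0.1

Σ wᵢ·y = 21828450
Σ wᵢ·x = 39500×975 + 23000×1032 + 26500×534 + 20000×820 + 12000×982 + 12000×1096 + 14000×420 + 14000×703 + 38500×1052 + 13000×186
  = 176377500
Ratio = 21828450 / 176377500 = 0.12375983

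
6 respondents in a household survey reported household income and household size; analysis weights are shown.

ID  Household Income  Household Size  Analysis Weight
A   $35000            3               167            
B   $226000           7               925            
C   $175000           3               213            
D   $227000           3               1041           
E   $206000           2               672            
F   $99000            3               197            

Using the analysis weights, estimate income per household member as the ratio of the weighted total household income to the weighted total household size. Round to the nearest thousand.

51000

Σ wᵢ·y = 35000×167 + 226000×925 + 175000×213 + 227000×1041 + 206000×672 + 99000×197
  = 5845000 + 209050000 + 37275000 + 236307000 + 138432000 + 19503000 = 646412000
Σ wᵢ·x = 3×167 + 7×925 + 3×213 + 3×1041 + 2×672 + 3×197
  = 501 + 6475 + 639 + 3123 + 1344 + 591 = 12673
Ratio = 646412000 / 12673 = 51007.023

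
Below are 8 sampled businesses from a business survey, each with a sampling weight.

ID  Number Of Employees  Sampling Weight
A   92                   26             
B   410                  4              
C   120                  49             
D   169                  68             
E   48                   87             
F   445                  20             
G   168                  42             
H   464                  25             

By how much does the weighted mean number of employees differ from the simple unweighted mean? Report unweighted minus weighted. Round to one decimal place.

Unweighted sum = 92 + 410 + 120 + 169 + 48 + 445 + 168 + 464 = 1916
Unweighted mean = 1916 / 8 = 239.5
Weighted sum = 92×26 + 410×4 + 120×49 + 169×68 + 48×87 + 445×20 + 168×42 + 464×25
  = 2392 + 1640 + 5880 + 11492 + 4176 + 8900 + 7056 + 11600 = 53136
Sum of weights = 26 + 4 + 49 + 68 + 87 + 20 + 42 + 25 = 321
Weighted mean = 53136 / 321 = 165.53271
Difference (unweighted minus weighted) = 73.96729

74.0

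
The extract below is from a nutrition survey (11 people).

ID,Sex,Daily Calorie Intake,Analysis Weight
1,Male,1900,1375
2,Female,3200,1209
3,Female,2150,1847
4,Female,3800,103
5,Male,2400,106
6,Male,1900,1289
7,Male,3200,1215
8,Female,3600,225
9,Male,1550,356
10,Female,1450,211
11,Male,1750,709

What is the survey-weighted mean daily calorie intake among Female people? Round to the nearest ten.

Female rows: 2, 3, 4, 8, 10
Weighted sum = 3200×1209 + 2150×1847 + 3800×103 + 3600×225 + 1450×211
  = 9347200
Sum of weights = 1209 + 1847 + 103 + 225 + 211 = 3595
Weighted mean = 9347200 / 3595 = 2600.0556

2600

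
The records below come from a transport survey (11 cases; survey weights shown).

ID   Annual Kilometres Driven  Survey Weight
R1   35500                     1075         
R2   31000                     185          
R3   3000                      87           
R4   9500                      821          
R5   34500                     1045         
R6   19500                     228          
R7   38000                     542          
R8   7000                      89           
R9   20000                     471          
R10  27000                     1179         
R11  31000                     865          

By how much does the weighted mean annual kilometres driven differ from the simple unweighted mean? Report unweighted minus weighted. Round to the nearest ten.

-4320

Unweighted sum = 256000
Unweighted mean = 256000 / 11 = 23272.727
Weighted sum = 35500×1075 + 31000×185 + 3000×87 + 9500×821 + 34500×1045 + 19500×228 + 38000×542 + 7000×89 + 20000×471 + 27000×1179 + 31000×865
  = 181743500
Sum of weights = 1075 + 185 + 87 + 821 + 1045 + 228 + 542 + 89 + 471 + 1179 + 865 = 6587
Weighted mean = 181743500 / 6587 = 27591.24
Difference (unweighted minus weighted) = -4318.513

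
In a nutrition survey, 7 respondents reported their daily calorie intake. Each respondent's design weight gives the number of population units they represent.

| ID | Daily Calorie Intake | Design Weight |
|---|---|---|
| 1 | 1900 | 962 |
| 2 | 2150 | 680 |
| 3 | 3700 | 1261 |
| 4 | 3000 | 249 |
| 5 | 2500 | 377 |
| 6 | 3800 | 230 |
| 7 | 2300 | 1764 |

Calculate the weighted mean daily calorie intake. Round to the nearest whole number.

2639

Weighted sum = 1900×962 + 2150×680 + 3700×1261 + 3000×249 + 2500×377 + 3800×230 + 2300×1764
  = 14576200
Sum of weights = 962 + 680 + 1261 + 249 + 377 + 230 + 1764 = 5523
Weighted mean = 14576200 / 5523 = 2639.1816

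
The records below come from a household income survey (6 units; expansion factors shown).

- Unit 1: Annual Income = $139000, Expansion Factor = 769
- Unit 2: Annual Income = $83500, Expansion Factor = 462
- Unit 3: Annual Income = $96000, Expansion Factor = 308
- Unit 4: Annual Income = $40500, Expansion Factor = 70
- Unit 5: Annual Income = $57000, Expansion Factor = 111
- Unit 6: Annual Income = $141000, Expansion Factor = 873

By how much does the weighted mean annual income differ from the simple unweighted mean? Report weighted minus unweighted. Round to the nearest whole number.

Unweighted sum = 557000
Unweighted mean = 557000 / 6 = 92833.333
Weighted sum = 139000×769 + 83500×462 + 96000×308 + 40500×70 + 57000×111 + 141000×873
  = 106891000 + 38577000 + 29568000 + 2835000 + 6327000 + 123093000 = 307291000
Sum of weights = 769 + 462 + 308 + 70 + 111 + 873 = 2593
Weighted mean = 307291000 / 2593 = 118507.91
Difference (weighted minus unweighted) = 25674.573

25675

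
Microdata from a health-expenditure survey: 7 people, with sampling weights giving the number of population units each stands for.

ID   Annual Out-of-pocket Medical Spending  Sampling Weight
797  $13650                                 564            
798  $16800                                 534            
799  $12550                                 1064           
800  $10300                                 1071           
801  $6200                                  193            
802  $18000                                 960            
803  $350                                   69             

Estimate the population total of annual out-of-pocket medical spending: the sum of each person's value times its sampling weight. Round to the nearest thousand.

Weighted total = 13650×564 + 16800×534 + 12550×1064 + 10300×1071 + 6200×193 + 18000×960 + 350×69
  = 7698600 + 8971200 + 13353200 + 11031300 + 1196600 + 17280000 + 24150 = 59555050

59555000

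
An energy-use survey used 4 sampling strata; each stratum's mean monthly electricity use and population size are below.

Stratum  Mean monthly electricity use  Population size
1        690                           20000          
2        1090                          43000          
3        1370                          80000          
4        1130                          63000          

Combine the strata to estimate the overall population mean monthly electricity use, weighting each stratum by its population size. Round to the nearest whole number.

1172

Σ Nₕ·x̄ₕ = 690×20000 + 1090×43000 + 1370×80000 + 1130×63000
  = 13800000 + 46870000 + 109600000 + 71190000 = 241460000
Σ Nₕ = 206000
Overall mean = 241460000 / 206000 = 1172.1359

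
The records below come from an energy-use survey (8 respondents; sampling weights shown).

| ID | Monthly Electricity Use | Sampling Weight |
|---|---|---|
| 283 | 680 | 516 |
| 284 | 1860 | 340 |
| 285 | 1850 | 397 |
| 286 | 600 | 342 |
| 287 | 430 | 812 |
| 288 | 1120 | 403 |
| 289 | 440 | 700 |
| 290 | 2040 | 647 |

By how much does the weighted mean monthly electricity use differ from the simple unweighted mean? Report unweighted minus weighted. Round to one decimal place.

Unweighted sum = 680 + 1860 + 1850 + 600 + 430 + 1120 + 440 + 2040 = 9020
Unweighted mean = 9020 / 8 = 1127.5
Weighted sum = 680×516 + 1860×340 + 1850×397 + 600×342 + 430×812 + 1120×403 + 440×700 + 2040×647
  = 350880 + 632400 + 734450 + 205200 + 349160 + 451360 + 308000 + 1319880 = 4351330
Sum of weights = 4157
Weighted mean = 4351330 / 4157 = 1046.7477
Difference (unweighted minus weighted) = 80.752345

80.8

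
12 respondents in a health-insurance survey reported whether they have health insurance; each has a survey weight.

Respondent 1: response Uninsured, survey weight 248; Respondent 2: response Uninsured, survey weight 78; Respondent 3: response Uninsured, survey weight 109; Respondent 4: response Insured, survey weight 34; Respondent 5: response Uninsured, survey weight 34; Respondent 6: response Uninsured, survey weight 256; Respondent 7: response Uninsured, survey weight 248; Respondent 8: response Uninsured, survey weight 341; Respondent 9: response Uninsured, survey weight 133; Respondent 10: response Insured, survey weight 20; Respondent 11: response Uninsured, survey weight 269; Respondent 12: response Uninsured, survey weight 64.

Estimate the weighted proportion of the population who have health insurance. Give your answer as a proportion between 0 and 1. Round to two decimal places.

0.03

Sum of weights for 'Insured' = 34 + 20 = 54
Total weight = 248 + 78 + 109 + 34 + 34 + 256 + 248 + 341 + 133 + 20 + 269 + 64 = 1834
Weighted proportion = 54 / 1834 = 0.029443839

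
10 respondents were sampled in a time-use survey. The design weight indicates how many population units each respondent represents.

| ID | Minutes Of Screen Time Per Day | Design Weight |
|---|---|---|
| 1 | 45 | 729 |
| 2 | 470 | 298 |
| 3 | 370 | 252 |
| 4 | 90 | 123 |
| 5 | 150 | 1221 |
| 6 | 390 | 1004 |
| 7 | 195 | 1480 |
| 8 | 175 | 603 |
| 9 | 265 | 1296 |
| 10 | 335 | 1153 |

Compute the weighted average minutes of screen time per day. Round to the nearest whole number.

Weighted sum = 1975705
Sum of weights = 729 + 298 + 252 + 123 + 1221 + 1004 + 1480 + 603 + 1296 + 1153 = 8159
Weighted mean = 1975705 / 8159 = 242.15039

242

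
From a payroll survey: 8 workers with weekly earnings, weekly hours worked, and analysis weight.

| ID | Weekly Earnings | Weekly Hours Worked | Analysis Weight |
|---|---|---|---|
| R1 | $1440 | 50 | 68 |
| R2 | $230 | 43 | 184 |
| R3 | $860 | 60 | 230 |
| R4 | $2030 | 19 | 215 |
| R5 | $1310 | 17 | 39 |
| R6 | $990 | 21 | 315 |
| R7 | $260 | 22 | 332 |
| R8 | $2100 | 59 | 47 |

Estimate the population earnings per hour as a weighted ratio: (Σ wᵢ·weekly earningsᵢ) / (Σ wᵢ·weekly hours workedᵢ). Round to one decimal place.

28.4

Σ wᵢ·y = 1440×68 + 230×184 + 860×230 + 2030×215 + 1310×39 + 990×315 + 260×332 + 2100×47
  = 97920 + 42320 + 197800 + 436450 + 51090 + 311850 + 86320 + 98700 = 1322450
Σ wᵢ·x = 50×68 + 43×184 + 60×230 + 19×215 + 17×39 + 21×315 + 22×332 + 59×47
  = 3400 + 7912 + 13800 + 4085 + 663 + 6615 + 7304 + 2773 = 46552
Ratio = 1322450 / 46552 = 28.408017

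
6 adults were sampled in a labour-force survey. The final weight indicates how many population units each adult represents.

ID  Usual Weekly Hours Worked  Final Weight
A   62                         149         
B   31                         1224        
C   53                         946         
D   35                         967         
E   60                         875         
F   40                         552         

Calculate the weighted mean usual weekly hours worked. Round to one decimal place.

Weighted sum = 62×149 + 31×1224 + 53×946 + 35×967 + 60×875 + 40×552
  = 9238 + 37944 + 50138 + 33845 + 52500 + 22080 = 205745
Sum of weights = 149 + 1224 + 946 + 967 + 875 + 552 = 4713
Weighted mean = 205745 / 4713 = 43.654785

43.7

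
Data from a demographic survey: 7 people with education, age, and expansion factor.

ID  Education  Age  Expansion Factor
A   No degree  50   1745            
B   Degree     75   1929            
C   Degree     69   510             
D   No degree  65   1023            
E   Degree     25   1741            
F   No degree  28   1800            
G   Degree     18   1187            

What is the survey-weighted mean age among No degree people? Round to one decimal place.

No degree rows: A, D, F
Weighted sum = 50×1745 + 65×1023 + 28×1800
  = 87250 + 66495 + 50400 = 204145
Sum of weights = 1745 + 1023 + 1800 = 4568
Weighted mean = 204145 / 4568 = 44.690236

44.7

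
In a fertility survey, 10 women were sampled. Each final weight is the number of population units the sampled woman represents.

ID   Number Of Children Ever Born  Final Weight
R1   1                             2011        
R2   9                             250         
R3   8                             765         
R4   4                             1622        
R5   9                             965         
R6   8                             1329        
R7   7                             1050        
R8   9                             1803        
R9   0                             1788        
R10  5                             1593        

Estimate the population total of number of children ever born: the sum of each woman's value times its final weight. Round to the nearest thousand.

68000

Weighted total = 1×2011 + 9×250 + 8×765 + 4×1622 + 9×965 + 8×1329 + 7×1050 + 9×1803 + 0×1788 + 5×1593
  = 2011 + 2250 + 6120 + 6488 + 8685 + 10632 + 7350 + 16227 + 0 + 7965 = 67728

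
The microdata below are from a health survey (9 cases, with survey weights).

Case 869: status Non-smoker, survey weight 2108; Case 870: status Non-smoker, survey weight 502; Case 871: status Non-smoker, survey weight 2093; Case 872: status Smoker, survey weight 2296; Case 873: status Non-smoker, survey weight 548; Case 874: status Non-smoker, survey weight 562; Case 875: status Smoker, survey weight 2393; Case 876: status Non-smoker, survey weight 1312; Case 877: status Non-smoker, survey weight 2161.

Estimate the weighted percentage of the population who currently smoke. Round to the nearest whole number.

Sum of weights for 'Smoker' = 2296 + 2393 = 4689
Total weight = 2108 + 502 + 2093 + 2296 + 548 + 562 + 2393 + 1312 + 2161 = 13975
Weighted proportion = 4689 / 13975 = 0.33552773 → 33.552773%

34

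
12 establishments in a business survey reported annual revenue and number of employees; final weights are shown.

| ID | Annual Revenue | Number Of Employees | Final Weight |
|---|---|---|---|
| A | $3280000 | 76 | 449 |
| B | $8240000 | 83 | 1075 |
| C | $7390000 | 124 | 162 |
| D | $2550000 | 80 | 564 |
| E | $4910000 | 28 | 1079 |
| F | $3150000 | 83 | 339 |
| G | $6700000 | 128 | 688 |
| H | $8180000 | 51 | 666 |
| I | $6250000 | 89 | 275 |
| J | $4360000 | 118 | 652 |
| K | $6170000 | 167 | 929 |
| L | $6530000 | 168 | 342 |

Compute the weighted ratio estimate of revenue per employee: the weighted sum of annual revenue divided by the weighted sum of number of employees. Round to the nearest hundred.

61400

Σ wᵢ·y = 3280000×449 + 8240000×1075 + 7390000×162 + 2550000×564 + 4910000×1079 + 3150000×339 + 6700000×688 + 8180000×666 + 6250000×275 + 4360000×652 + 6170000×929 + 6530000×342
  = 41915980000
Σ wᵢ·x = 76×449 + 83×1075 + 124×162 + 80×564 + 28×1079 + 83×339 + 128×688 + 51×666 + 89×275 + 118×652 + 167×929 + 168×342
  = 682946
Ratio = 41915980000 / 682946 = 61375.248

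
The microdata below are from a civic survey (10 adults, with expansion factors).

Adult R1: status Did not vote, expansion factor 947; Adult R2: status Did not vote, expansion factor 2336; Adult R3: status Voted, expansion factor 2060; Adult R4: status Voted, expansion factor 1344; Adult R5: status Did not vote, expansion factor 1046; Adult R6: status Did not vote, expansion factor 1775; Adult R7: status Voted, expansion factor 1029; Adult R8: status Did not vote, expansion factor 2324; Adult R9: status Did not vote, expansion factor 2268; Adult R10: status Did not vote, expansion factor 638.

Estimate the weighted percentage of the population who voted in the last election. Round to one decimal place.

28.1

Sum of weights for 'Voted' = 2060 + 1344 + 1029 = 4433
Total weight = 15767
Weighted proportion = 4433 / 15767 = 0.28115685 → 28.115685%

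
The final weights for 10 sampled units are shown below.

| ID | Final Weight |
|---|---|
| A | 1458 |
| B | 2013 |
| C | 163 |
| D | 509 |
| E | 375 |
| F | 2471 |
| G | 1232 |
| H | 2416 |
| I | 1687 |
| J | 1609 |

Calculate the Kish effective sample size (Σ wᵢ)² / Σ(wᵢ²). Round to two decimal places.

7.61

Σ wᵢ = 1458 + 2013 + 163 + 509 + 375 + 2471 + 1232 + 2416 + 1687 + 1609 = 13933
Σ wᵢ² = 2125764 + 4052169 + 26569 + 259081 + 140625 + 6105841 + 1517824 + 5837056 + 2845969 + 2588881 = 25499779
n_eff = 13933² / 25499779 = 194128489 / 25499779 = 7.6129479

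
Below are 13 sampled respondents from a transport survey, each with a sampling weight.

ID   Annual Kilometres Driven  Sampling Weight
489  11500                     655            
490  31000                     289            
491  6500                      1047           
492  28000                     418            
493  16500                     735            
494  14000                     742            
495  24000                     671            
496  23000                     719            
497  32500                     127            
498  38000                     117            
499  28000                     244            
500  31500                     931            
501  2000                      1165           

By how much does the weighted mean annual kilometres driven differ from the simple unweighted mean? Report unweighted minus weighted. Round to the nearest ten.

4580

Unweighted sum = 286500
Unweighted mean = 286500 / 13 = 22038.462
Weighted sum = 137219500
Sum of weights = 7860
Weighted mean = 137219500 / 7860 = 17457.952
Difference (unweighted minus weighted) = 4580.5099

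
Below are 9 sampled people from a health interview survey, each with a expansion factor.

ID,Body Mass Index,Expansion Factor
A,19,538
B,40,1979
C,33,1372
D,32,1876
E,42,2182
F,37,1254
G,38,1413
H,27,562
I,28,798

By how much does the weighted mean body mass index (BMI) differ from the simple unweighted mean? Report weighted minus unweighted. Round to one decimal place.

Unweighted sum = 19 + 40 + 33 + 32 + 42 + 37 + 38 + 27 + 28 = 296
Unweighted mean = 296 / 9 = 32.888889
Weighted sum = 423944
Sum of weights = 11974
Weighted mean = 423944 / 11974 = 35.405378
Difference (weighted minus unweighted) = 2.5164894

2.5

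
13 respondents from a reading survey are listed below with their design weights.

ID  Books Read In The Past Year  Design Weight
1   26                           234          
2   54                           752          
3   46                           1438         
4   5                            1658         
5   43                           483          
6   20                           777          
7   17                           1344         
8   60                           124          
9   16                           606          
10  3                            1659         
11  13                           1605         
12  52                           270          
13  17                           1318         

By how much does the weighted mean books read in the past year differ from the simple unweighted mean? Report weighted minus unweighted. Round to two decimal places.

-7.45

Unweighted sum = 372
Unweighted mean = 372 / 13 = 28.615385
Weighted sum = 259711
Sum of weights = 12268
Weighted mean = 259711 / 12268 = 21.169791
Difference (weighted minus unweighted) = -7.4455933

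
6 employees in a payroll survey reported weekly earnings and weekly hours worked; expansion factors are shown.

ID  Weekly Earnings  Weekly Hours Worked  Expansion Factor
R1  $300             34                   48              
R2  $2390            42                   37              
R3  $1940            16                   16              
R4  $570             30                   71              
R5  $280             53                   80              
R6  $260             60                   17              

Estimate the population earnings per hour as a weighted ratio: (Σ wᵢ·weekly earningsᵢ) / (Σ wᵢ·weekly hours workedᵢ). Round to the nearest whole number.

19

Σ wᵢ·y = 201160
Σ wᵢ·x = 34×48 + 42×37 + 16×16 + 30×71 + 53×80 + 60×17
  = 10832
Ratio = 201160 / 10832 = 18.570901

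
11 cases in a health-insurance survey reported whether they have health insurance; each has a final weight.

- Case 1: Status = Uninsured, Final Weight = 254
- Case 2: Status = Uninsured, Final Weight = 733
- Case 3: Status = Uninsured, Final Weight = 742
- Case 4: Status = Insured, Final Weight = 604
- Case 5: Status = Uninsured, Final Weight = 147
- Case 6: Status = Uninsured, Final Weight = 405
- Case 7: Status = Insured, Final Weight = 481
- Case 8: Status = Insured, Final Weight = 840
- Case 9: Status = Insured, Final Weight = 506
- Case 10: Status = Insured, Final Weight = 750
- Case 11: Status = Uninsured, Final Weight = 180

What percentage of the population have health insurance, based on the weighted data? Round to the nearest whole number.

Sum of weights for 'Insured' = 604 + 481 + 840 + 506 + 750 = 3181
Total weight = 254 + 733 + 742 + 604 + 147 + 405 + 481 + 840 + 506 + 750 + 180 = 5642
Weighted proportion = 3181 / 5642 = 0.56380716 → 56.380716%

56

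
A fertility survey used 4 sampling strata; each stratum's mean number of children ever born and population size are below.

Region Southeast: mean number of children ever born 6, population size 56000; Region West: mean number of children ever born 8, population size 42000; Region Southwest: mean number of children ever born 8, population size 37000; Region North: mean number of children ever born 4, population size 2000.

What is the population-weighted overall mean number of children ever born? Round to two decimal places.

7.12

Σ Nₕ·x̄ₕ = 6×56000 + 8×42000 + 8×37000 + 4×2000
  = 336000 + 336000 + 296000 + 8000 = 976000
Σ Nₕ = 137000
Overall mean = 976000 / 137000 = 7.1240876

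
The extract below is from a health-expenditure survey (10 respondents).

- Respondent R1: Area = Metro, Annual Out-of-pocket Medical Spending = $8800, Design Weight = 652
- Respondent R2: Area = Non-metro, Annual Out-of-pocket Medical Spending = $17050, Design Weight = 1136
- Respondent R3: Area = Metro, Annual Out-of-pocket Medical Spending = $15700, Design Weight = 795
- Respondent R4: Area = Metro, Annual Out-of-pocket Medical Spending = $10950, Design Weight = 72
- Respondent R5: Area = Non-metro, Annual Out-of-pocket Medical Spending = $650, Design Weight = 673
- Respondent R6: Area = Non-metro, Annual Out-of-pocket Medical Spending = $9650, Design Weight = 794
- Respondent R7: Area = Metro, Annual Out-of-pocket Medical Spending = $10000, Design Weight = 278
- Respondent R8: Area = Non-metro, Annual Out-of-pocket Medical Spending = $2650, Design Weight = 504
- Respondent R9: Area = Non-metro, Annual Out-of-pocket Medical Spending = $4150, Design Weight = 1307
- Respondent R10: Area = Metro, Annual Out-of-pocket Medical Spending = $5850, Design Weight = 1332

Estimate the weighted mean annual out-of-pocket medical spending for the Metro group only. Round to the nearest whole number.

Metro rows: R1, R3, R4, R7, R10
Weighted sum = 8800×652 + 15700×795 + 10950×72 + 10000×278 + 5850×1332
  = 5737600 + 12481500 + 788400 + 2780000 + 7792200 = 29579700
Sum of weights = 652 + 795 + 72 + 278 + 1332 = 3129
Weighted mean = 29579700 / 3129 = 9453.4036

9453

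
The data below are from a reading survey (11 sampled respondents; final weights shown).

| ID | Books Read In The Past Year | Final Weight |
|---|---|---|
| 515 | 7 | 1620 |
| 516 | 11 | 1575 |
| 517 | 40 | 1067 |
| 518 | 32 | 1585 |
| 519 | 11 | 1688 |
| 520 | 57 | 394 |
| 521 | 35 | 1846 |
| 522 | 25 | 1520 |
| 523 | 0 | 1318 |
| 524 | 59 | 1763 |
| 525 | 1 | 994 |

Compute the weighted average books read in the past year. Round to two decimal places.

24.12

Weighted sum = 7×1620 + 11×1575 + 40×1067 + 32×1585 + 11×1688 + 57×394 + 35×1846 + 25×1520 + 0×1318 + 59×1763 + 1×994
  = 11340 + 17325 + 42680 + 50720 + 18568 + 22458 + 64610 + 38000 + 0 + 104017 + 994 = 370712
Sum of weights = 1620 + 1575 + 1067 + 1585 + 1688 + 394 + 1846 + 1520 + 1318 + 1763 + 994 = 15370
Weighted mean = 370712 / 15370 = 24.119193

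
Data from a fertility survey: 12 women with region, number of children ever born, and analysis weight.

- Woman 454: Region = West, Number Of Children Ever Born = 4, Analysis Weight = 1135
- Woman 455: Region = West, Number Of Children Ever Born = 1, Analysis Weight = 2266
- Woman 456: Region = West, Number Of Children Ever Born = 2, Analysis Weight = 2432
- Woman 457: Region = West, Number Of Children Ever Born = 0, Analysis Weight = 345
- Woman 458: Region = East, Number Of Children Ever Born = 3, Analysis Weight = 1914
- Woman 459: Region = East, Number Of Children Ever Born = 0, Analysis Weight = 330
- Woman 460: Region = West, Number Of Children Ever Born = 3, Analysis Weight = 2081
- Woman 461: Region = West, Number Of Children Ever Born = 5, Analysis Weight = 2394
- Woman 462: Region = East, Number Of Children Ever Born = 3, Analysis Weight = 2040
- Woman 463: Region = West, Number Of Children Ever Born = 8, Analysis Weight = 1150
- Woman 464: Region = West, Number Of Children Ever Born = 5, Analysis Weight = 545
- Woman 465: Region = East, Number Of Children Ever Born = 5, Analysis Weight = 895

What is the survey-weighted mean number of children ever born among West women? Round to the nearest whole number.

West rows: 454, 455, 456, 457, 460, 461, 463, 464
Weighted sum = 4×1135 + 1×2266 + 2×2432 + 0×345 + 3×2081 + 5×2394 + 8×1150 + 5×545
  = 4540 + 2266 + 4864 + 0 + 6243 + 11970 + 9200 + 2725 = 41808
Sum of weights = 1135 + 2266 + 2432 + 345 + 2081 + 2394 + 1150 + 545 = 12348
Weighted mean = 41808 / 12348 = 3.3858115

3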